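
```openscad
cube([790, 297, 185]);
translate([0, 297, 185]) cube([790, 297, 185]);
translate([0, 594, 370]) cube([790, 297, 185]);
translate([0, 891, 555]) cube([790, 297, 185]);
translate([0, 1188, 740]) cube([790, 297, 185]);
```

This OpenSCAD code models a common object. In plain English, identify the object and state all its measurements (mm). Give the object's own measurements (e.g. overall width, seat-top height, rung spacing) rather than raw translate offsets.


A straight staircase of 5 solid steps. Each step is 790 mm wide (x), 297 mm deep (y, the going) and 185 mm tall (the rise). The first step rests on the floor; each subsequent step sits one going further in +y and one rise higher in +z, directly behind and above the previous step with no overlap.


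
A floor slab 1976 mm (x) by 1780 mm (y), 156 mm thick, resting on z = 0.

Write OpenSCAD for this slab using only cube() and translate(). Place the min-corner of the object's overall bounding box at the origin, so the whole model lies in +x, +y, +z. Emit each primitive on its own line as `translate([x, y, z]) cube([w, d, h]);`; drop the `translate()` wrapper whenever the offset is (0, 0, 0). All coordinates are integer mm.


cube([1976, 1780, 156]);


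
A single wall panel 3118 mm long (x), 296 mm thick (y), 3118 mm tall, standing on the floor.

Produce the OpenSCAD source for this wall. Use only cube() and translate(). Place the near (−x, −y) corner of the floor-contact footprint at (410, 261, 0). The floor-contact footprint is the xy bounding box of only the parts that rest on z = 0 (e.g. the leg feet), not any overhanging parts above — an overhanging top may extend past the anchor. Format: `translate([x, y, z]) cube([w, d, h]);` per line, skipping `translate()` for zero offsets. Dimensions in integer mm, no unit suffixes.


translate([410, 261, 0]) cube([3118, 296, 3118]);


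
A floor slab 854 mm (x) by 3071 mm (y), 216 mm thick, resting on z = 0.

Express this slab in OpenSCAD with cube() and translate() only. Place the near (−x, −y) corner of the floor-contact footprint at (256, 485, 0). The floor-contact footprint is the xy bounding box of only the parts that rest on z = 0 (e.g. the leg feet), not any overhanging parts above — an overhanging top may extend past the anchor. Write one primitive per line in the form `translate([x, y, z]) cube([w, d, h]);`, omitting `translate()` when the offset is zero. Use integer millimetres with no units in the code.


translate([256, 485, 0]) cube([854, 3071, 216]);


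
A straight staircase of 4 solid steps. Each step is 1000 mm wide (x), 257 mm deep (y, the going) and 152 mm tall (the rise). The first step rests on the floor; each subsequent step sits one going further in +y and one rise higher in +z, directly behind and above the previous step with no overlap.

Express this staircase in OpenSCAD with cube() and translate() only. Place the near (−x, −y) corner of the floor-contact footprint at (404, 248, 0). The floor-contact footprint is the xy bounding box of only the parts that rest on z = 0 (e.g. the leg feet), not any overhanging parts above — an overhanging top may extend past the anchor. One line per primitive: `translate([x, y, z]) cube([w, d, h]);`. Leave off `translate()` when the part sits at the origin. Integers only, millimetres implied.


translate([404, 248, 0]) cube([1000, 257, 152]);
translate([404, 505, 152]) cube([1000, 257, 152]);
translate([404, 762, 304]) cube([1000, 257, 152]);
translate([404, 1019, 456]) cube([1000, 257, 152]);


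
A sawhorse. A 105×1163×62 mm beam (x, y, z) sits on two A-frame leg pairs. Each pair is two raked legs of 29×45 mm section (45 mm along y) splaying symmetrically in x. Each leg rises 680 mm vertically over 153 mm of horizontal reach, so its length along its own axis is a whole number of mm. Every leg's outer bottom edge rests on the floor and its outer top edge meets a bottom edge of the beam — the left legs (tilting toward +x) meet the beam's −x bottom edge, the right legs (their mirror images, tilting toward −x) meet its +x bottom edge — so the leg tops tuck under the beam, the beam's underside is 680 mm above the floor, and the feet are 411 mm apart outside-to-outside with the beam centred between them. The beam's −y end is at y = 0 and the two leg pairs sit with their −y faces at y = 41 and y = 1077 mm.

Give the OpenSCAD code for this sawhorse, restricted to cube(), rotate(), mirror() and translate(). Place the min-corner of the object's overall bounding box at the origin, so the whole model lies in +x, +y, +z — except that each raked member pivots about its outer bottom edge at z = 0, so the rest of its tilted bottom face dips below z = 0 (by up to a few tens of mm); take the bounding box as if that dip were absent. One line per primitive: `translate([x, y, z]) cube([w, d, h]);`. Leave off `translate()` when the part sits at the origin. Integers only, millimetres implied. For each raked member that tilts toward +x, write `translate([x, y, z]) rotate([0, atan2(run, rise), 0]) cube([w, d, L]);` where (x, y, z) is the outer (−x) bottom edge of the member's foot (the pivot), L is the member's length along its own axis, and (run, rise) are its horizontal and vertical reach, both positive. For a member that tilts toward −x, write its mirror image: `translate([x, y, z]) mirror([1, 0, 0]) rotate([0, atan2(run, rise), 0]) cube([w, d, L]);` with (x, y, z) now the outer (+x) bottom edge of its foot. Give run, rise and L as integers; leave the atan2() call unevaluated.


// leg length = √(153² + 680²) = 697
// right-leg outer foot x = 2·153 + 105 = 411
// beam min-corner = (153, 0, 680)
translate([153, 0, 680]) cube([105, 1163, 62]);
translate([0, 41, 0]) rotate([0, atan2(153, 680), 0]) cube([29, 45, 697]);
translate([411, 41, 0]) mirror([1, 0, 0]) rotate([0, atan2(153, 680), 0]) cube([29, 45, 697]);
translate([0, 1077, 0]) rotate([0, atan2(153, 680), 0]) cube([29, 45, 697]);
translate([411, 1077, 0]) mirror([1, 0, 0]) rotate([0, atan2(153, 680), 0]) cube([29, 45, 697]);


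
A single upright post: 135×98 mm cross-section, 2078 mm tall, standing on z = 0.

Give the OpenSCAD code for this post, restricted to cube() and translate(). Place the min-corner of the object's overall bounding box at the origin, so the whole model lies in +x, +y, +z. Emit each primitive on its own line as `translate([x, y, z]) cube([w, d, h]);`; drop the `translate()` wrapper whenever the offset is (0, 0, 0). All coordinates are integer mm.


cube([135, 98, 2078]);


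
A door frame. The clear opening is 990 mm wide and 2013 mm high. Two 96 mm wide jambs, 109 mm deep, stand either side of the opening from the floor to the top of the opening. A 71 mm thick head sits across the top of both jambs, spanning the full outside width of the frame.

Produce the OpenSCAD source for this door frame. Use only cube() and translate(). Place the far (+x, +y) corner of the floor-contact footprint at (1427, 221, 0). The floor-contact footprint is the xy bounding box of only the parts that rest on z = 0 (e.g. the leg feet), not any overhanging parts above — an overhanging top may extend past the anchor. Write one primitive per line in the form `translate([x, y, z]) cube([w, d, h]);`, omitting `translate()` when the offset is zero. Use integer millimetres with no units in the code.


translate([245, 112, 0]) cube([96, 109, 2013]);
translate([1331, 112, 0]) cube([96, 109, 2013]);
translate([245, 112, 2013]) cube([1182, 109, 71]);


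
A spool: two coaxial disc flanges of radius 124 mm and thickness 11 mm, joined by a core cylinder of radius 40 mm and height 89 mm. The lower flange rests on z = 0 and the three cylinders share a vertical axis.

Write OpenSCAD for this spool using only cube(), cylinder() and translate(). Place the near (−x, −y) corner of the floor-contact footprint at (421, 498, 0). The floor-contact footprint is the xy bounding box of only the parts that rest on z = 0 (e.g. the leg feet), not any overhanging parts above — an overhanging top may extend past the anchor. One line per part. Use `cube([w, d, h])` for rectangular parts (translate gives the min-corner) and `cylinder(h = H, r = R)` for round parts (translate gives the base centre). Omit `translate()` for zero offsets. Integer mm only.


translate([545, 622, 0]) cylinder(h = 11, r = 124);
translate([545, 622, 11]) cylinder(h = 89, r = 40);
translate([545, 622, 100]) cylinder(h = 11, r = 124);


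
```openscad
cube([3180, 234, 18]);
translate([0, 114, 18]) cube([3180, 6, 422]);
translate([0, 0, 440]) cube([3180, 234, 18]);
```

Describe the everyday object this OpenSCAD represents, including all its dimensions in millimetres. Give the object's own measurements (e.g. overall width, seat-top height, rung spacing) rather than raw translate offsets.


An I-beam lying along x, 3180 mm long. Overall section height 458 mm. Two flanges 234 mm wide (y) and 18 mm thick, one on the floor and one at the top; a web 6 mm thick runs between them, centred on the flange width.


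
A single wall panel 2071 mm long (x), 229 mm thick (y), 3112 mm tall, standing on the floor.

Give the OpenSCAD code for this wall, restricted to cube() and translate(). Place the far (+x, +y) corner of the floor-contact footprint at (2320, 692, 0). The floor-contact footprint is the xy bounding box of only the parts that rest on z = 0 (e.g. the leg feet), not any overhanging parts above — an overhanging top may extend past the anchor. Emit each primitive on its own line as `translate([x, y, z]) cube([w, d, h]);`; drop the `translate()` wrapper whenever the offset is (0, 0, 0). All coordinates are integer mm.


translate([249, 463, 0]) cube([2071, 229, 3112]);


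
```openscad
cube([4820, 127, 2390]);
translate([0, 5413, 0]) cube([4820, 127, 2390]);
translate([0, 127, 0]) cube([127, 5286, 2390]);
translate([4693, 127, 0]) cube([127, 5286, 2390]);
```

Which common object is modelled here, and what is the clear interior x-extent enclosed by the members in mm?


A house (or room) frame. The interior width is 4566 mm.

Four 2390 mm walls enclosing a rectangle with no floor or roof — a room or house frame. Outside width is 4820 mm and wall thickness is 127 mm, so the interior width is 4820 − 2 × 127 = 4566 mm.


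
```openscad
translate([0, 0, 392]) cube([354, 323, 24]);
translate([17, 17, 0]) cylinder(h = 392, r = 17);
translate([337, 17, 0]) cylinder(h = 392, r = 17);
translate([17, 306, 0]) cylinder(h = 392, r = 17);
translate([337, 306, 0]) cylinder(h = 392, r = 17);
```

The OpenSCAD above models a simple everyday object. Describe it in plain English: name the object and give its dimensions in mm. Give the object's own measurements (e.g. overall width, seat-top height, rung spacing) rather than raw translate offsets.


A four-legged stool. The seat is a 354×323×24 mm slab whose top surface is at z = 416 mm; four round legs, each 34 mm in diameter, run from the floor (z = 0) to the underside of the seat, each leg's axis is inset half a diameter from the nearest pair of seat edges (so the leg's bounding box is flush with the corner).


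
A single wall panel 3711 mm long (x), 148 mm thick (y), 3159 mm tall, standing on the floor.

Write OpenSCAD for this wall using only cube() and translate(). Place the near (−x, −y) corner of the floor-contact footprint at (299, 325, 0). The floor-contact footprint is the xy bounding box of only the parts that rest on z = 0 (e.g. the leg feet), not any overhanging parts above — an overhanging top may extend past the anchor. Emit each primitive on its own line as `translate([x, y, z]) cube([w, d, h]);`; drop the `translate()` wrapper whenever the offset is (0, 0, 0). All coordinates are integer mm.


translate([299, 325, 0]) cube([3711, 148, 3159]);


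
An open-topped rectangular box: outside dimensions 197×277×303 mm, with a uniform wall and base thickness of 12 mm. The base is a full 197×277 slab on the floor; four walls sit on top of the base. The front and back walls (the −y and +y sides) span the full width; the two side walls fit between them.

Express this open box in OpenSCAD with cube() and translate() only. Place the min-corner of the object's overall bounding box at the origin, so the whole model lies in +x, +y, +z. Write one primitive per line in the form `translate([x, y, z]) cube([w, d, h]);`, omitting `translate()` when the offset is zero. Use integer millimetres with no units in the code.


cube([197, 277, 12]);
translate([0, 0, 12]) cube([197, 12, 291]);
translate([0, 265, 12]) cube([197, 12, 291]);
translate([0, 12, 12]) cube([12, 253, 291]);
translate([185, 12, 12]) cube([12, 253, 291]);


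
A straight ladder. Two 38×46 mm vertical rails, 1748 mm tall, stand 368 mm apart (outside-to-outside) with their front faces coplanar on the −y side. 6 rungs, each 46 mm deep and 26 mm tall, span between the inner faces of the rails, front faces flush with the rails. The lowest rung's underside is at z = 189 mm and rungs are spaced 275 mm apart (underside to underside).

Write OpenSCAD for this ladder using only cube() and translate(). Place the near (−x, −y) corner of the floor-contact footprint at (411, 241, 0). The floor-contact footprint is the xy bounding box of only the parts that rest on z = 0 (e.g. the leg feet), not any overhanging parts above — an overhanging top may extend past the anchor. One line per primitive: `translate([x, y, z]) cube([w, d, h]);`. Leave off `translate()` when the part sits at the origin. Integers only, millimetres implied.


translate([411, 241, 0]) cube([38, 46, 1748]);
translate([741, 241, 0]) cube([38, 46, 1748]);
translate([449, 241, 189]) cube([292, 46, 26]);
translate([449, 241, 464]) cube([292, 46, 26]);
translate([449, 241, 739]) cube([292, 46, 26]);
translate([449, 241, 1014]) cube([292, 46, 26]);
translate([449, 241, 1289]) cube([292, 46, 26]);
translate([449, 241, 1564]) cube([292, 46, 26]);


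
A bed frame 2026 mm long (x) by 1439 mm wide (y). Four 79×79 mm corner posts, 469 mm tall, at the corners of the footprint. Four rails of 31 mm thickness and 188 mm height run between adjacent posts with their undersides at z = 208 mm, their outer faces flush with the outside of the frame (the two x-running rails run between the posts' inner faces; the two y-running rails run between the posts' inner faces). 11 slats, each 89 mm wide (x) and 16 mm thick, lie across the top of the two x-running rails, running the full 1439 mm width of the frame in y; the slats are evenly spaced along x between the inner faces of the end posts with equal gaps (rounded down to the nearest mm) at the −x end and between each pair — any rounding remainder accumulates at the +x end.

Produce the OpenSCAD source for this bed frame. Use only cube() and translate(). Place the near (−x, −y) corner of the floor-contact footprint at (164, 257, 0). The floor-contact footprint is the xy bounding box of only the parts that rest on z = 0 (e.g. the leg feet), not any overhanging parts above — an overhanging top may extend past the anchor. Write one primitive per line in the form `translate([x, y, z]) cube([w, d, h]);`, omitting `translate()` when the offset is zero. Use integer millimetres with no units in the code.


translate([164, 257, 0]) cube([79, 79, 469]);
translate([164, 1617, 0]) cube([79, 79, 469]);
translate([2111, 257, 0]) cube([79, 79, 469]);
translate([2111, 1617, 0]) cube([79, 79, 469]);
translate([243, 257, 208]) cube([1868, 31, 188]);
translate([243, 1665, 208]) cube([1868, 31, 188]);
translate([164, 336, 208]) cube([31, 1281, 188]);
translate([2159, 336, 208]) cube([31, 1281, 188]);
translate([317, 257, 396]) cube([89, 1439, 16]);
translate([480, 257, 396]) cube([89, 1439, 16]);
translate([643, 257, 396]) cube([89, 1439, 16]);
translate([806, 257, 396]) cube([89, 1439, 16]);
translate([969, 257, 396]) cube([89, 1439, 16]);
translate([1132, 257, 396]) cube([89, 1439, 16]);
translate([1295, 257, 396]) cube([89, 1439, 16]);
translate([1458, 257, 396]) cube([89, 1439, 16]);
translate([1621, 257, 396]) cube([89, 1439, 16]);
translate([1784, 257, 396]) cube([89, 1439, 16]);
translate([1947, 257, 396]) cube([89, 1439, 16]);


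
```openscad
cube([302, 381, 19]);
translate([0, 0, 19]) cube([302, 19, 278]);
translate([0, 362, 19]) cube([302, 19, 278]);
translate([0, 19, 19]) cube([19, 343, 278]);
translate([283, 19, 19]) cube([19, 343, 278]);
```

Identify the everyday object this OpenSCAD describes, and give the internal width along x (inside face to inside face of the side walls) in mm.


An open box. The internal width is 264 mm.

A 302×381 base slab with four walls standing on it — an open box. The base is 302 mm wide and the walls are 19 mm thick, so the internal width is 302 − 2 × 19 = 264 mm.


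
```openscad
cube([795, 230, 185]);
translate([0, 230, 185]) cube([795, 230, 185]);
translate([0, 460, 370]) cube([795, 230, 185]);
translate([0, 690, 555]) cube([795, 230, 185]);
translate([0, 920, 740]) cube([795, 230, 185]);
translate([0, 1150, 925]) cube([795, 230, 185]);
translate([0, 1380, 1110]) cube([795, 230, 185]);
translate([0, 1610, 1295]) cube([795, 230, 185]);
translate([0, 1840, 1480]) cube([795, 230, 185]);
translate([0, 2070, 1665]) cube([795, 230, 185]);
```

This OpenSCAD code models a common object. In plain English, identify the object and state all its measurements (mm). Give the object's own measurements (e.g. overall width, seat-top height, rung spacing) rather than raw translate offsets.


A straight staircase of 10 solid steps. Each step is 795 mm wide (x), 230 mm deep (y, the going) and 185 mm tall (the rise). The first step rests on the floor; each subsequent step sits one going further in +y and one rise higher in +z, directly behind and above the previous step with no overlap.


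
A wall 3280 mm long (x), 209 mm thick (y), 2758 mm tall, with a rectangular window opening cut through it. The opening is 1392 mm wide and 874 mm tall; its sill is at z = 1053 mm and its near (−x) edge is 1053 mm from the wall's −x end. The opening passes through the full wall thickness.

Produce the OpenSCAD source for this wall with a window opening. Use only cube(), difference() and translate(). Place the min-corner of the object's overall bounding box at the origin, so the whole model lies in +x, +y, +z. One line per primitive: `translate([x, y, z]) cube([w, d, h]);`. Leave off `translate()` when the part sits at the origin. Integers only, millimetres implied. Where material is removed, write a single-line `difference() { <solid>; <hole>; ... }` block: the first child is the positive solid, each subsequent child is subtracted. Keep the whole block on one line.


difference() { cube([3280, 209, 2758]); translate([1053, 0, 1053]) cube([1392, 209, 874]); }


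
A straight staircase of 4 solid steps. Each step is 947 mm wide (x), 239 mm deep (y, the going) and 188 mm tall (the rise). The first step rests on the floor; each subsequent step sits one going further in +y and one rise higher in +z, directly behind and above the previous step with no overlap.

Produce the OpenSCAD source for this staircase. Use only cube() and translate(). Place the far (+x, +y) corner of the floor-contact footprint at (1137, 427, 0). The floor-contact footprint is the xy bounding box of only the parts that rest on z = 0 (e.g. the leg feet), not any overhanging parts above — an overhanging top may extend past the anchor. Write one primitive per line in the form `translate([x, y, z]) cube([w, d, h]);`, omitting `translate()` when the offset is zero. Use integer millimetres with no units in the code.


translate([190, 188, 0]) cube([947, 239, 188]);
translate([190, 427, 188]) cube([947, 239, 188]);
translate([190, 666, 376]) cube([947, 239, 188]);
translate([190, 905, 564]) cube([947, 239, 188]);


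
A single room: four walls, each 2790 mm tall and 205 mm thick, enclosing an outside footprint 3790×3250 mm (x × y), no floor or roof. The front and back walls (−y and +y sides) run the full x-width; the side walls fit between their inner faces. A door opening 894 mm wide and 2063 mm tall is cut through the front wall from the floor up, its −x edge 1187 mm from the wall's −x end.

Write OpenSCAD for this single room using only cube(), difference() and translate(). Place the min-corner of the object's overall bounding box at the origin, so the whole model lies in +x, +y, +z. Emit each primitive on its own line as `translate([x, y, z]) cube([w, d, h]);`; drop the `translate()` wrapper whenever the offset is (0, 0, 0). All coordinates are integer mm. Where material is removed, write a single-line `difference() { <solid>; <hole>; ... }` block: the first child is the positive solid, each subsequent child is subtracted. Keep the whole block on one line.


difference() { cube([3790, 205, 2790]); translate([1187, 0, 0]) cube([894, 205, 2063]); }
translate([0, 3045, 0]) cube([3790, 205, 2790]);
translate([0, 205, 0]) cube([205, 2840, 2790]);
translate([3585, 205, 0]) cube([205, 2840, 2790]);


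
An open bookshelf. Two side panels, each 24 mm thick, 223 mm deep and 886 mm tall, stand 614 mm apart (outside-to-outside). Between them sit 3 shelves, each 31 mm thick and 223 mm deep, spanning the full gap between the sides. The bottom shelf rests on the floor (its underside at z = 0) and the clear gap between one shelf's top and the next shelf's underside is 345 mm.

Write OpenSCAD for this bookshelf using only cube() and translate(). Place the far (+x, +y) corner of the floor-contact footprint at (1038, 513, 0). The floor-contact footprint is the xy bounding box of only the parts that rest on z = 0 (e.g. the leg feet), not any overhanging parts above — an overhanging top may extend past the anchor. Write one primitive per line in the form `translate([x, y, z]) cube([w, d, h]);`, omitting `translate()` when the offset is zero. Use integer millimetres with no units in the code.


translate([424, 290, 0]) cube([24, 223, 886]);
translate([1014, 290, 0]) cube([24, 223, 886]);
translate([448, 290, 0]) cube([566, 223, 31]);
translate([448, 290, 376]) cube([566, 223, 31]);
translate([448, 290, 752]) cube([566, 223, 31]);


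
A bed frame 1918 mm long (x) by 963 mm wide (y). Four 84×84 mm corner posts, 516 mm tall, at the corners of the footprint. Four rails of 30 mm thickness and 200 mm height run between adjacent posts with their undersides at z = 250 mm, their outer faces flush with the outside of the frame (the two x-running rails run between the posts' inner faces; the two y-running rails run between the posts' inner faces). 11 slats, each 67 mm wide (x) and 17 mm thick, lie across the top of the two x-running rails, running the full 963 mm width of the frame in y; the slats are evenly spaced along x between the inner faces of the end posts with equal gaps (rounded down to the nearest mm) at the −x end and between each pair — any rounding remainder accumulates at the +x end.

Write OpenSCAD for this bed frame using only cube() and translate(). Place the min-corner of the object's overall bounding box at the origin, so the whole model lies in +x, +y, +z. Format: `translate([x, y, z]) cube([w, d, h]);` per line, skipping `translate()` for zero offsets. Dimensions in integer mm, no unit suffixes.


// slat z = rail_z + rail_h = 250 + 200 = 450
// slat gap = ⌊(1750 − 11·67) / 12⌋ = 84
cube([84, 84, 516]);
translate([0, 879, 0]) cube([84, 84, 516]);
translate([1834, 0, 0]) cube([84, 84, 516]);
translate([1834, 879, 0]) cube([84, 84, 516]);
translate([84, 0, 250]) cube([1750, 30, 200]);
translate([84, 933, 250]) cube([1750, 30, 200]);
translate([0, 84, 250]) cube([30, 795, 200]);
translate([1888, 84, 250]) cube([30, 795, 200]);
translate([168, 0, 450]) cube([67, 963, 17]);
translate([319, 0, 450]) cube([67, 963, 17]);
translate([470, 0, 450]) cube([67, 963, 17]);
translate([621, 0, 450]) cube([67, 963, 17]);
translate([772, 0, 450]) cube([67, 963, 17]);
translate([923, 0, 450]) cube([67, 963, 17]);
translate([1074, 0, 450]) cube([67, 963, 17]);
translate([1225, 0, 450]) cube([67, 963, 17]);
translate([1376, 0, 450]) cube([67, 963, 17]);
translate([1527, 0, 450]) cube([67, 963, 17]);
translate([1678, 0, 450]) cube([67, 963, 17]);


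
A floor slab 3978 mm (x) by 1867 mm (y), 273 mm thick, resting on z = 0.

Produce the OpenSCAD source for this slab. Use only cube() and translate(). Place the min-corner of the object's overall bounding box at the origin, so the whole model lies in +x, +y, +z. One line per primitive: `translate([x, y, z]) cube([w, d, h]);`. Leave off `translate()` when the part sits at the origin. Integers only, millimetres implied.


cube([3978, 1867, 273]);


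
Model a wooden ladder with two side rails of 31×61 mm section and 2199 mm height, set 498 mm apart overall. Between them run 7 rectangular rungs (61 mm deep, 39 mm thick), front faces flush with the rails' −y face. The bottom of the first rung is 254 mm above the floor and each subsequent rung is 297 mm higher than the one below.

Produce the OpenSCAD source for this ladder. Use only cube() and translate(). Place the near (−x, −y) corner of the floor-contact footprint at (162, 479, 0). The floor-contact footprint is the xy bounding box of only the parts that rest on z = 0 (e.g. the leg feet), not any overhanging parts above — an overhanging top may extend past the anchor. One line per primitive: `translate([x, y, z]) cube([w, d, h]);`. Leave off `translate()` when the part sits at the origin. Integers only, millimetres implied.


translate([162, 479, 0]) cube([31, 61, 2199]);
translate([629, 479, 0]) cube([31, 61, 2199]);
translate([193, 479, 254]) cube([436, 61, 39]);
translate([193, 479, 551]) cube([436, 61, 39]);
translate([193, 479, 848]) cube([436, 61, 39]);
translate([193, 479, 1145]) cube([436, 61, 39]);
translate([193, 479, 1442]) cube([436, 61, 39]);
translate([193, 479, 1739]) cube([436, 61, 39]);
translate([193, 479, 2036]) cube([436, 61, 39]);


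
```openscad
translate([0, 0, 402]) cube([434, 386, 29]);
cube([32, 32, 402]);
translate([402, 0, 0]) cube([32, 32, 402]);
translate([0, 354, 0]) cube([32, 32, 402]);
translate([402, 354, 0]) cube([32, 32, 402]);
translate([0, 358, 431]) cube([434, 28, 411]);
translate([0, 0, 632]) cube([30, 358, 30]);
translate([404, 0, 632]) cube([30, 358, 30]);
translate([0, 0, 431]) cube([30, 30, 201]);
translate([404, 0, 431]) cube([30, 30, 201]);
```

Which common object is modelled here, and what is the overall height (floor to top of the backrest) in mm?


A chair. The overall height is 842 mm.

A slab on four corner posts with a tall panel at the back — a chair. The seat slab sits at z = 402 with thickness 29, and the 411 mm backrest starts at the seat top, so the overall height is 402 + 29 + 411 = 842 mm.


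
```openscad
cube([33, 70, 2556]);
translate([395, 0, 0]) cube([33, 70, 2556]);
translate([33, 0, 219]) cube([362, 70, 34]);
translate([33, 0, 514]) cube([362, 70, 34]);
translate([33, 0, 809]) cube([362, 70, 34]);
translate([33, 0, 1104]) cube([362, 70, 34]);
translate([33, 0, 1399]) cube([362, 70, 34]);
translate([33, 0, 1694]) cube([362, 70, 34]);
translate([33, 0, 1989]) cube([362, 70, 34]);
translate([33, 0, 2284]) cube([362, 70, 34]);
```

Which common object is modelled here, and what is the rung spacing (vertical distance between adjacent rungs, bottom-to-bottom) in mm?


A ladder. The rung spacing is 295 mm.

Two tall 33×70 posts with 8 short bars between them — a ladder. Adjacent rungs sit at z = 219 and z = 514, so the spacing is 514 − 219 = 295 mm.


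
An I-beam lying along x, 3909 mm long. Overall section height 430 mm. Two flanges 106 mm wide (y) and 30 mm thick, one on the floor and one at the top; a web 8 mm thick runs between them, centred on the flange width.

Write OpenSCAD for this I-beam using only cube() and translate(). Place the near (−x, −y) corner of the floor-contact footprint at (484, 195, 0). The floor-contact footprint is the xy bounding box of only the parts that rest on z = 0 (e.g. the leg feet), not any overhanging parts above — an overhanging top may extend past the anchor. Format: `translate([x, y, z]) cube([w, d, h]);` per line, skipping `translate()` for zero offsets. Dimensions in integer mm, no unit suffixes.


translate([484, 195, 0]) cube([3909, 106, 30]);
translate([484, 244, 30]) cube([3909, 8, 370]);
translate([484, 195, 400]) cube([3909, 106, 30]);


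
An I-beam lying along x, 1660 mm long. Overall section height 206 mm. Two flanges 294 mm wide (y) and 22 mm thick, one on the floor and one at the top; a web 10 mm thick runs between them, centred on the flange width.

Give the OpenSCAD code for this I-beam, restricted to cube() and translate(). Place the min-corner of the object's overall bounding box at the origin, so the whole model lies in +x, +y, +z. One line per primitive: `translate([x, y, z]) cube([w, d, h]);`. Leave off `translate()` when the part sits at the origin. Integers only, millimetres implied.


cube([1660, 294, 22]);
translate([0, 142, 22]) cube([1660, 10, 162]);
translate([0, 0, 184]) cube([1660, 294, 22]);


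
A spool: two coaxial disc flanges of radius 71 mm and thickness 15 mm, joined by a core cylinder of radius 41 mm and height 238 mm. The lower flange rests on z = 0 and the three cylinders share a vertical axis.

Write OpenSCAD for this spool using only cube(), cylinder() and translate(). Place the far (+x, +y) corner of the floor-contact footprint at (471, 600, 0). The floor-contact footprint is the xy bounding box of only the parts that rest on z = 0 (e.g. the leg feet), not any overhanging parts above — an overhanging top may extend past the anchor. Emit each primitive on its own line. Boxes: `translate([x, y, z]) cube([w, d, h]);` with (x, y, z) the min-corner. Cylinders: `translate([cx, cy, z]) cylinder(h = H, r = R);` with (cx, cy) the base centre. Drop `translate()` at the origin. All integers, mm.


translate([400, 529, 0]) cylinder(h = 15, r = 71);
translate([400, 529, 15]) cylinder(h = 238, r = 41);
translate([400, 529, 253]) cylinder(h = 15, r = 71);


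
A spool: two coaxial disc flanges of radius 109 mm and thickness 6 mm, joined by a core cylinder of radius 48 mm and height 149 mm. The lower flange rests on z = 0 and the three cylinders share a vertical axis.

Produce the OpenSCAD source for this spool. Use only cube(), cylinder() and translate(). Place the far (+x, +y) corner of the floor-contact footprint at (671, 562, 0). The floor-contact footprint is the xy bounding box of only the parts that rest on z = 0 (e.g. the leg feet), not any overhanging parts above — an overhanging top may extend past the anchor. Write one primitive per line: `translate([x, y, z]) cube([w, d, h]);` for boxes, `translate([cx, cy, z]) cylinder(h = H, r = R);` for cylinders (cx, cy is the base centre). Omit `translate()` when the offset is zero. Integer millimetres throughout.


translate([562, 453, 0]) cylinder(h = 6, r = 109);
translate([562, 453, 6]) cylinder(h = 149, r = 48);
translate([562, 453, 155]) cylinder(h = 6, r = 109);


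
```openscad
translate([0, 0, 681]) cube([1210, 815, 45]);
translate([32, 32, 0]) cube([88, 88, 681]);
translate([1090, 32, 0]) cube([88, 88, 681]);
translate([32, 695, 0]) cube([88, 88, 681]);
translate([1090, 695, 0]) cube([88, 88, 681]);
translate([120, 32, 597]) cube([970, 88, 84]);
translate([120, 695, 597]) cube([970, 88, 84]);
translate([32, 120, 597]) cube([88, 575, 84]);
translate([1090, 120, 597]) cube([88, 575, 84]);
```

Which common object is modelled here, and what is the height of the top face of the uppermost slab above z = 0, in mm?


A table. The table height is 726 mm.

A 1210×815×45 slab sits at z = 681 on four 88 mm square posts — a table. The top surface is at 681 + 45 = 726 mm.


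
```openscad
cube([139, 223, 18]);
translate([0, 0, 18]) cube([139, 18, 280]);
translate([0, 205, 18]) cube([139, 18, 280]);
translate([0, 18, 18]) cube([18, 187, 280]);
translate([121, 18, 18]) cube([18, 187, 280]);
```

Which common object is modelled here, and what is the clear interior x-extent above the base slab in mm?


An open box. The internal width is 103 mm.

A 139×223 base slab with four walls standing on it — an open box. The base is 139 mm wide and the walls are 18 mm thick, so the internal width is 139 − 2 × 18 = 103 mm.


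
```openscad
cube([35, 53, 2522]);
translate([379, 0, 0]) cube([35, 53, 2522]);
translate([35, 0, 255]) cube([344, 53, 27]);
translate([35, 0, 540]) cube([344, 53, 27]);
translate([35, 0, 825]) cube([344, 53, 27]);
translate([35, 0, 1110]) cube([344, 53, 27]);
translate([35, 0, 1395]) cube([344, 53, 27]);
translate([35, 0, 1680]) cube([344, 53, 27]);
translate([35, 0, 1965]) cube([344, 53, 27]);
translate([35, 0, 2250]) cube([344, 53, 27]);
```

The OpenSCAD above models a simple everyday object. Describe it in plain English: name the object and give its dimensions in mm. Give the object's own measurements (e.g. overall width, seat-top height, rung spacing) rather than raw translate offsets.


A straight ladder. Two 35×53 mm vertical rails, 2522 mm tall, stand 414 mm apart (outside-to-outside) with their front faces coplanar on the −y side. 8 rungs, each 53 mm deep and 27 mm tall, span between the inner faces of the rails, front faces flush with the rails. The lowest rung's underside is at z = 255 mm and rungs are spaced 285 mm apart (underside to underside).


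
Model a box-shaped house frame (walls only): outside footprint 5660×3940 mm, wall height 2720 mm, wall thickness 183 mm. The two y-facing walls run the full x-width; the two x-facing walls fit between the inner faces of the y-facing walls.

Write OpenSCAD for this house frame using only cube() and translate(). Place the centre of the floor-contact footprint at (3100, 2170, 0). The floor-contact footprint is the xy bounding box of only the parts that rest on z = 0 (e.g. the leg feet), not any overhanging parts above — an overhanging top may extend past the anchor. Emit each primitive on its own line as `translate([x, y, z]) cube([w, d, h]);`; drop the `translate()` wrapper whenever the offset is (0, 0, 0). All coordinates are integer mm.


translate([270, 200, 0]) cube([5660, 183, 2720]);
translate([270, 3957, 0]) cube([5660, 183, 2720]);
translate([270, 383, 0]) cube([183, 3574, 2720]);
translate([5747, 383, 0]) cube([183, 3574, 2720]);


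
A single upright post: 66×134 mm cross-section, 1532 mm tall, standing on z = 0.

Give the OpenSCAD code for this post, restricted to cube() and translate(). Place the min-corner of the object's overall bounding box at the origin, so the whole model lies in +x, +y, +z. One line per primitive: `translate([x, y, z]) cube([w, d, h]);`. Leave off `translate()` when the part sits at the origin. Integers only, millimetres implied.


cube([66, 134, 1532]);


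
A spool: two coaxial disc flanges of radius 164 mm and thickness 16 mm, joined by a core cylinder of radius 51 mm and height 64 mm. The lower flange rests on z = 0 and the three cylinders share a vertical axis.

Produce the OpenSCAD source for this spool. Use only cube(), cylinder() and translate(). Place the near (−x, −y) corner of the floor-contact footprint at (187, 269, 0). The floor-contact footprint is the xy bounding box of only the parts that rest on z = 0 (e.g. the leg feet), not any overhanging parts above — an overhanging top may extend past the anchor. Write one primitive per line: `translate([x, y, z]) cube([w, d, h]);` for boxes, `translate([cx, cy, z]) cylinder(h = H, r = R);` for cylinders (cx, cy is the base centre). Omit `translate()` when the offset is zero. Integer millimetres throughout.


translate([351, 433, 0]) cylinder(h = 16, r = 164);
translate([351, 433, 16]) cylinder(h = 64, r = 51);
translate([351, 433, 80]) cylinder(h = 16, r = 164);


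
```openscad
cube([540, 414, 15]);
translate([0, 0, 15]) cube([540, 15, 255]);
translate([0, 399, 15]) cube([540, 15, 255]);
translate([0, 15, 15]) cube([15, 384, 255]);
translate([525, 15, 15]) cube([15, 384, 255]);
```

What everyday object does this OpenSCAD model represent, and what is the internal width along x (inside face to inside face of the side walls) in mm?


An open box. The internal width is 510 mm.

A 540×414 base slab with four walls standing on it — an open box. The base is 540 mm wide and the walls are 15 mm thick, so the internal width is 540 − 2 × 15 = 510 mm.


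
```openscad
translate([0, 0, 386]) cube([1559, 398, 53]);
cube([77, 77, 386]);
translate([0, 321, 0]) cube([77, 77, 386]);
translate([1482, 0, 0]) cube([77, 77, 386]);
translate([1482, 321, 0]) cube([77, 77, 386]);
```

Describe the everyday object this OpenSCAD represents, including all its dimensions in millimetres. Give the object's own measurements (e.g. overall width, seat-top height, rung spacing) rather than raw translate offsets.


A long wooden bench with a 1559 mm (x) × 398 mm (y) seat, 53 mm thick, its top surface 439 mm above the floor. Four 77 mm square legs at the seat corners, flush with the edges, run from z = 0 to the seat underside.


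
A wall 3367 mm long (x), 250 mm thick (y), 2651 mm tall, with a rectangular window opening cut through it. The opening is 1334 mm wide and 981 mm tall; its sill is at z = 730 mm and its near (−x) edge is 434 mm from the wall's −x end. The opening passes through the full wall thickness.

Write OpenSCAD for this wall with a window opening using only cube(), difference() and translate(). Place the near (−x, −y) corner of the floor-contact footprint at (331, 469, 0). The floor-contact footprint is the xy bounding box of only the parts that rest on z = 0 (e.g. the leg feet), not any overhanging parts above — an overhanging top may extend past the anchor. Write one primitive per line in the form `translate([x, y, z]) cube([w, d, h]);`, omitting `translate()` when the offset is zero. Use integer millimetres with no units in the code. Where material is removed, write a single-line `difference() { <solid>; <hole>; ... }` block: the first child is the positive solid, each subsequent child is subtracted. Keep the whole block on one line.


difference() { translate([331, 469, 0]) cube([3367, 250, 2651]); translate([765, 469, 730]) cube([1334, 250, 981]); }


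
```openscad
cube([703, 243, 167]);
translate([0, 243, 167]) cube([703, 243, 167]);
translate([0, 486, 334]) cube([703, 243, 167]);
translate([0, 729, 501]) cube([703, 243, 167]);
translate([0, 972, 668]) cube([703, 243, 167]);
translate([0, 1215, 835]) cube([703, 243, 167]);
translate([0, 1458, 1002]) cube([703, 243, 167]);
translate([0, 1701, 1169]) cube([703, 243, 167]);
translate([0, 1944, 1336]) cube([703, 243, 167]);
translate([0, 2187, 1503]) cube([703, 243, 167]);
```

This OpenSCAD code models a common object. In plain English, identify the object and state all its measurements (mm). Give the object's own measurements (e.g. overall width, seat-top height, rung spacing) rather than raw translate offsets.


A straight staircase of 10 solid steps. Each step is 703 mm wide (x), 243 mm deep (y, the going) and 167 mm tall (the rise). The first step rests on the floor; each subsequent step sits one going further in +y and one rise higher in +z, directly behind and above the previous step with no overlap.


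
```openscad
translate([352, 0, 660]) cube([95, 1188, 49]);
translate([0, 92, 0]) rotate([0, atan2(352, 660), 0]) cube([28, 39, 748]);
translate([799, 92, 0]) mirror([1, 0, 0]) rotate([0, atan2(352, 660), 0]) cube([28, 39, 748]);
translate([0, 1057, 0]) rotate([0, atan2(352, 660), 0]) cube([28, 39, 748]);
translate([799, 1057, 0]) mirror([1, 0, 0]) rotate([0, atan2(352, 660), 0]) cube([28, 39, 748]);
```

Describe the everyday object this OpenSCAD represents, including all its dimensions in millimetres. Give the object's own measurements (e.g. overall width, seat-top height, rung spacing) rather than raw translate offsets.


A sawhorse. A 95×1188×49 mm beam (x, y, z) sits on two A-frame leg pairs. Each pair is two raked legs of 28×39 mm section (39 mm along y) splaying symmetrically in x. Each leg rises 660 mm vertically over 352 mm of horizontal reach and is 748 mm long along its own axis. Every leg's outer bottom edge rests on the floor and its outer top edge meets a bottom edge of the beam — the left legs (tilting toward +x) meet the beam's −x bottom edge, the right legs (their mirror images, tilting toward −x) meet its +x bottom edge — so the leg tops tuck under the beam, the beam's underside is 660 mm above the floor, and the feet are 799 mm apart outside-to-outside with the beam centred between them. The two leg pairs are set in 92 mm from either end of the beam.
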